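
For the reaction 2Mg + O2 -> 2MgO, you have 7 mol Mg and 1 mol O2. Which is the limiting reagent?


Mole ratio available / coefficient:
  Mg: 7/2 = 3.500
  O2: 1/1 = 1.000
Smaller ratio is limiting.

O2


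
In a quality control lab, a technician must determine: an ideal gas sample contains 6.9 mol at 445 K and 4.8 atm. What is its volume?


PV = nRT  (R = 0.08206 L·atm/(mol·K))
V = nRT/P = 6.9×0.08206×445/4.8
= 52.493 L

52.493 L


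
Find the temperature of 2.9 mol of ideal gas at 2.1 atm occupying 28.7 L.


PV = nRT  (R = 0.08206 L·atm/(mol·K))
T = PV/(nR) = 2.1×28.7/(2.9×0.08206)
= 60.27/0.237974
= 253.26 K

253.26 K


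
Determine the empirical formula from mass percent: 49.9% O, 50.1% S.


Assume 100 g sample. Moles of each element:
  O: 49.9/16.0 = 3.119 mol
  S: 50.1/32.07 = 1.562 mol
Divide by smallest (1.562):
  O: 3.119/1.562 = 2.0
  S: 1.562/1.562 = 1.0
Empirical formula: SO2

SO2


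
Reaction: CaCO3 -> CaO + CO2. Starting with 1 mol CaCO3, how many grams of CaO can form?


Mole ratio CaO:CaCO3 = 1:1
n(CaO) = 1 × 1/1 = 1.000 mol
mass = 1.000 × 56.08 = 56.08 g

56.08 g


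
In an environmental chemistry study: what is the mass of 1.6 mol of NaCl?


M(NaCl) = 58.44 g/mol
mass = n × M = 1.6 × 58.44 = 93.50 g

93.50 g


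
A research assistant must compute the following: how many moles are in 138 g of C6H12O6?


M(C6H12O6) = 180.16 g/mol
n = mass/M = 138/180.16 = 0.766 mol

0.766 mol


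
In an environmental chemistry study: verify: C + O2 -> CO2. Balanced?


Equation: C + O2 -> CO2
Check atoms: C: 1=1, O: 2=2
Balanced

Yes, balanced


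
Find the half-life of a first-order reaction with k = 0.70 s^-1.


t½ = ln2/k = 0.693147/(0.70 s^-1)
= 0.9902 s

0.9902 s


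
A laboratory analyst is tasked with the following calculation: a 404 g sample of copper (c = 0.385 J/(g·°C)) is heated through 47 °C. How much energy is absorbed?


q = mcΔT = 404 × 0.385 × 47
= 7310.38 J

7310.38 J


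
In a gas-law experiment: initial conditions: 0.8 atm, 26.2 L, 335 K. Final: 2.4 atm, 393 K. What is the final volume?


P1V1/T1 = P2V2/T2
V2 = P1V1T2/(T1P2)
= 0.8×26.2×393/(335×2.4)
= 10.245 L

10.245 L


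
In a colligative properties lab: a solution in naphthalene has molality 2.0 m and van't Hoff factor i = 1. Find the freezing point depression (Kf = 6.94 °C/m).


ΔTf = Kf × m × i
= 6.94 × 2.0 × 1
= 13.88 °C

13.88 °C


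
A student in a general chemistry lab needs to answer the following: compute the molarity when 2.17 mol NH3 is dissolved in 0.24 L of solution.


M = n/V = 2.17/0.24 = 9.042 mol/L

9.042 M


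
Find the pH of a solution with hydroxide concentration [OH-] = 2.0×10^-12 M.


pOH = -log10([OH-]) = -log10(2.0×10^-12)
= 12 - log10(2.0) = 11.7
pH = 14 - pOH = 14 - 11.7 = 2.3

2.3


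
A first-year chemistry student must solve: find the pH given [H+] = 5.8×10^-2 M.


pH = -log10([H+]) = -log10(5.8×10^-2)
= 2 - log10(5.8)
= 2 - 0.76
= 1.24

1.24


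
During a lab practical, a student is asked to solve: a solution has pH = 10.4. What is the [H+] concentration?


[H+] = 10^(-pH) = 10^(-10.4)
= 3.98×10^-11 M

3.98×10^-11 M


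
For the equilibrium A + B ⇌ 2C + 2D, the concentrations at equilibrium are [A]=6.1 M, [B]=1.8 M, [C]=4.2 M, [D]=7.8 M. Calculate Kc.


Kc = [C]^2[D]^2/([A][B])
= (4.2^2 × 7.8^2)/(6.1^1 × 1.8^1)
= 1073.2176/10.98
= 97.74

97.74


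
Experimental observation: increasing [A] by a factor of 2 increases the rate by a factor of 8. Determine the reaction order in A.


rate ∝ [A]^n
2^n = 8 → n = 3
Order in A: 3

3


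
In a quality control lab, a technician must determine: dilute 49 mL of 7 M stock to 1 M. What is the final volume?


C1V1 = C2V2
7 × 49 = 1 × V2
V2 = 343/1 = 343.0 mL

343.0 mL


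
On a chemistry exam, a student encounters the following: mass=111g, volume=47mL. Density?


ρ = mass/volume
= 111/47
= 2.362 g/mL

2.362 g/mL


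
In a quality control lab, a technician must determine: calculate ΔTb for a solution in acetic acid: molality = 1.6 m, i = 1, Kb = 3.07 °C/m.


ΔTb = Kb × m × i
= 3.07 × 1.6 × 1
= 4.912 °C

4.912 °C


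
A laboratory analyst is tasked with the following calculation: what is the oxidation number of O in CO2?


O is usually -2
Oxidation number: -2

-2


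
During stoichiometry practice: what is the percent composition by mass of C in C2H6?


M(C2H6) = 2×12.01 + 6×1.008 = 30.068 g/mol
Mass of C = 2 × 12.01 = 24.02 g/mol
% C = 24.02/30.068 × 100 = 79.89%

79.89%


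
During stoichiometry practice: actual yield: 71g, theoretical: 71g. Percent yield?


% yield = actual/theoretical × 100
= 71/71 × 100
= 100.0%

100.0%


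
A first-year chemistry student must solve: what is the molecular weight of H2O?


M(H2O) = 2×1.008 + 1×16.0
= 2.02 + 16.0
= 18.02 g/mol

18.02 g/mol


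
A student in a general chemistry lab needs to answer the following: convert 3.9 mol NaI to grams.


M(NaI) = 149.89 g/mol
mass = n × M = 3.9 × 149.89 = 584.57 g

584.57 g


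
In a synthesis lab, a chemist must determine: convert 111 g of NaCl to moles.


M(NaCl) = 58.44 g/mol
n = mass/M = 111/58.44 = 1.8994 mol

1.8994 mol


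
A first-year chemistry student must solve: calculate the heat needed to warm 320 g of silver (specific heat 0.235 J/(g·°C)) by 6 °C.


q = mcΔT = 320 × 0.235 × 6
= 451.20 J

451.20 J


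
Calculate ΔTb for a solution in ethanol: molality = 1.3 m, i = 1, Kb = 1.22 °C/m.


ΔTb = Kb × m × i
= 1.22 × 1.3 × 1
= 1.586 °C

1.586 °C


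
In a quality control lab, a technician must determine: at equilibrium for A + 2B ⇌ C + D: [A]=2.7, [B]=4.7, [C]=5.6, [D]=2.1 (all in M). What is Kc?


Kc = [C][D]/([A][B]^2)
= (5.6^1 × 2.1^1)/(2.7^1 × 4.7^2)
= 11.76/59.643
= 0.1972

0.1972


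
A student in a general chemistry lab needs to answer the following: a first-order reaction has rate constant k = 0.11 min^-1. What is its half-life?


t½ = ln2/k = 0.693147/(0.11 min^-1)
= 6.301 min

6.301 min


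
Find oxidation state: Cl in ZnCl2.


halide: -1
Oxidation number: -1

-1


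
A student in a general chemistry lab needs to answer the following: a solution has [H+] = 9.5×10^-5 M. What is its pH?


pH = -log10([H+]) = -log10(9.5×10^-5)
= 5 - log10(9.5)
= 5 - 0.98
= 4.02

4.02


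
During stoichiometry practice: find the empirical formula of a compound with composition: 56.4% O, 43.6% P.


Assume 100 g sample. Moles of each element:
  O: 56.4/16.0 = 3.525 mol
  P: 43.6/30.97 = 1.408 mol
Divide by smallest (1.408):
  O: 3.525/1.408 = 2.5
  P: 1.408/1.408 = 1.0
Multiply all ratios by 2 to obtain whole numbers.
Empirical formula: P2O5

P2O5


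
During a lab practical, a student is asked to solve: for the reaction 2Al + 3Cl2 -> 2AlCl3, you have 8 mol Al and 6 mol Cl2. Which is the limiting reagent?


Mole ratio available / coefficient:
  Al: 8/2 = 4.000
  Cl2: 6/3 = 2.000
Smaller ratio is limiting.

Cl2


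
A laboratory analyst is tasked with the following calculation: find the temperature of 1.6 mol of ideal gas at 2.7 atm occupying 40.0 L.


PV = nRT  (R = 0.08206 L·atm/(mol·K))
T = PV/(nR) = 2.7×40.0/(1.6×0.08206)
= 108.00/0.131296
= 822.57 K

822.57 K


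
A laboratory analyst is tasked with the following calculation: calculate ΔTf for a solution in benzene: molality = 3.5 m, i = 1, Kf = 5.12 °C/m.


ΔTf = Kf × m × i
= 5.12 × 3.5 × 1
= 17.92 °C

17.92 °C


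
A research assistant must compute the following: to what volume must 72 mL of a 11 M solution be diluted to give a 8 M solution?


C1V1 = C2V2
11 × 72 = 8 × V2
V2 = 792/8 = 99.0 mL

99.0 mL


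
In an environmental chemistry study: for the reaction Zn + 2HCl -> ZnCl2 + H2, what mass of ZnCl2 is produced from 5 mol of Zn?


Mole ratio ZnCl2:Zn = 1:1
n(ZnCl2) = 5 × 1/1 = 5.000 mol
mass = 5.000 × 136.28 = 681.4 g

681.4 g


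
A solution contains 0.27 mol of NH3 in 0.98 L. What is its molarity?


M = n/V = 0.27/0.98 = 0.276 mol/L

0.276 M


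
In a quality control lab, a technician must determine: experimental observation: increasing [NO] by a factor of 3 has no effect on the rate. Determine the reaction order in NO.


rate ∝ [NO]^n
rate ∝ [NO]^0
Order in NO: 0

0


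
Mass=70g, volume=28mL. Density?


ρ = mass/volume
= 70/28
= 2.5 g/mL

2.5 g/mL


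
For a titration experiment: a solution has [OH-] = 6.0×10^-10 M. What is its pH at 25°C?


pOH = -log10([OH-]) = -log10(6.0×10^-10)
= 10 - log10(6.0) = 9.22
pH = 14 - pOH = 14 - 9.22 = 4.78

4.78


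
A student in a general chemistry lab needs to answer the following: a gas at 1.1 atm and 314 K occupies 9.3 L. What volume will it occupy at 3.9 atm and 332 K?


P1V1/T1 = P2V2/T2
V2 = P1V1T2/(T1P2)
= 1.1×9.3×332/(314×3.9)
= 2.773 L

2.773 L


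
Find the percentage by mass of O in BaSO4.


M(BaSO4) = 1×137.33 + 1×32.07 + 4×16.0 = 233.40 g/mol
Mass of O = 4 × 16.0 = 64.00 g/mol
% O = 64.00/233.40 × 100 = 27.42%

27.42%


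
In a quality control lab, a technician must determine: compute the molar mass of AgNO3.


M(AgNO3) = 1×107.87 + 1×14.01 + 3×16.0
= 107.87 + 14.01 + 48.0
= 169.88 g/mol

169.88 g/mol


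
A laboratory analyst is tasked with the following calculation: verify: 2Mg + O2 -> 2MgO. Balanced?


Equation: 2Mg + O2 -> 2MgO
Check atoms: Mg: 2=2, O: 2=2
Balanced

Yes, balanced


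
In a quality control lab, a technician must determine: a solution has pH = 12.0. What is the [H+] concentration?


[H+] = 10^(-pH) = 10^(-12.0)
= 1.0×10^-12 M

1.0×10^-12 M


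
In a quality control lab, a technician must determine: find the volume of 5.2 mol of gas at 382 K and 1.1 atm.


PV = nRT  (R = 0.08206 L·atm/(mol·K))
V = nRT/P = 5.2×0.08206×382/1.1
= 148.185 L

148.185 L


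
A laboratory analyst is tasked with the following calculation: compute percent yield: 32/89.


% yield = actual/theoretical × 100
= 32/89 × 100
= 35.96%

35.96%


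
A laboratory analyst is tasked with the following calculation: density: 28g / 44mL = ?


ρ = mass/volume
= 28/44
= 0.636 g/mL

0.636 g/mL


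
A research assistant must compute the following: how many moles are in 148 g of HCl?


M(HCl) = 36.46 g/mol
n = mass/M = 148/36.46 = 4.0592 mol

4.0592 mol


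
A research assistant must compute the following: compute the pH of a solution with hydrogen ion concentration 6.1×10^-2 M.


pH = -log10([H+]) = -log10(6.1×10^-2)
= 2 - log10(6.1)
= 2 - 0.79
= 1.21

1.21


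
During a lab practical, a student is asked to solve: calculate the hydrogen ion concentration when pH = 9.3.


[H+] = 10^(-pH) = 10^(-9.3)
= 5.01×10^-10 M

5.01×10^-10 M


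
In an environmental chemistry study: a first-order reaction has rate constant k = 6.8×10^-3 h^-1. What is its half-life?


t½ = ln2/k = 0.693147/(6.8×10^-3 h^-1)
= 101.9 h

101.9 h


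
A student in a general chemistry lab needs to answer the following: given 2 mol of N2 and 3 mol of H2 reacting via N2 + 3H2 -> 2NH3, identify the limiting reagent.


Mole ratio available / coefficient:
  N2: 2/1 = 2.000
  H2: 3/3 = 1.000
Smaller ratio is limiting.

H2


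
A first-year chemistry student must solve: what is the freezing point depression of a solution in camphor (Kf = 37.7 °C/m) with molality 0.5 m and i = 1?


ΔTf = Kf × m × i
= 37.7 × 0.5 × 1
= 18.85 °C

18.85 °C


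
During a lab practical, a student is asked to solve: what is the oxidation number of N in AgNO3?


(+1) + x + 3(-2) = 0, so x = +5
Oxidation number: +5

+5


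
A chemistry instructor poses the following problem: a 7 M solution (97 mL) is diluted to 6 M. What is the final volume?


C1V1 = C2V2
7 × 97 = 6 × V2
V2 = 679/6 = 113.17 mL

113.17 mL


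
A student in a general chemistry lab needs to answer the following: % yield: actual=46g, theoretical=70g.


% yield = actual/theoretical × 100
= 46/70 × 100
= 65.71%

65.71%


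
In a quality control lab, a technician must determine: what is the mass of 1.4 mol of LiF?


M(LiF) = 25.94 g/mol
mass = n × M = 1.4 × 25.94 = 36.32 g

36.32 g


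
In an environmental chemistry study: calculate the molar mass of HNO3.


M(HNO3) = 1×1.008 + 1×14.01 + 3×16.0
= 1.01 + 14.01 + 48.0
= 63.02 g/mol

63.02 g/mol


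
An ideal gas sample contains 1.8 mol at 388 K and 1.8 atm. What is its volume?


PV = nRT  (R = 0.08206 L·atm/(mol·K))
V = nRT/P = 1.8×0.08206×388/1.8
= 31.839 L

31.839 L


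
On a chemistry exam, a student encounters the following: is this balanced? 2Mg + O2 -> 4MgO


Equation: 2Mg + O2 -> 4MgO
Check atoms: Mg: 2≠4, O: 2≠4
Not balanced

No, not balanced


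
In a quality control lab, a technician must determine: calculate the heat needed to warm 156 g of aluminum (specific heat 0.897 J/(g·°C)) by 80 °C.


q = mcΔT = 156 × 0.897 × 80
= 11194.56 J

11194.56 J


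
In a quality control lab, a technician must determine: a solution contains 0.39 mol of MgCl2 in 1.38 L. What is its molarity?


M = n/V = 0.39/1.38 = 0.283 mol/L

0.283 M


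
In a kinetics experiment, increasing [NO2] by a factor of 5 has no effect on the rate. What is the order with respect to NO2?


rate ∝ [NO2]^n
rate ∝ [NO2]^0
Order in NO2: 0

0


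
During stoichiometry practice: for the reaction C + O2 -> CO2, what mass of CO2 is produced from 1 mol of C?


Mole ratio CO2:C = 1:1
n(CO2) = 1 × 1/1 = 1.000 mol
mass = 1.000 × 44.01 = 44.01 g

44.01 g


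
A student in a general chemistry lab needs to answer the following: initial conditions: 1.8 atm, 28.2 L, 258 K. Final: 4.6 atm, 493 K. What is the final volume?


P1V1/T1 = P2V2/T2
V2 = P1V1T2/(T1P2)
= 1.8×28.2×493/(258×4.6)
= 21.086 L

21.086 L


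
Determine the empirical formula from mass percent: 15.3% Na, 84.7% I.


Assume 100 g sample. Moles of each element:
  Na: 15.3/22.99 = 0.666 mol
  I: 84.7/126.9 = 0.667 mol
Divide by smallest (0.666):
  Na: 0.666/0.666 = 1.0
  I: 0.667/0.666 = 1.0
Empirical formula: NaI

NaI


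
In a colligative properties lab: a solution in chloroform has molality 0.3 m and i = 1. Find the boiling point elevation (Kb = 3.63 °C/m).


ΔTb = Kb × m × i
= 3.63 × 0.3 × 1
= 1.089 °C

1.089 °C


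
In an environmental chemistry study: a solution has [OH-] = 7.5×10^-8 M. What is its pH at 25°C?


pOH = -log10([OH-]) = -log10(7.5×10^-8)
= 8 - log10(7.5) = 7.12
pH = 14 - pOH = 14 - 7.12 = 6.88

6.88


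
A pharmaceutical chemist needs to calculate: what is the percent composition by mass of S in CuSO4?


M(CuSO4) = 1×63.55 + 1×32.07 + 4×16.0 = 159.62 g/mol
Mass of S = 1 × 32.07 = 32.07 g/mol
% S = 32.07/159.62 × 100 = 20.09%

20.09%


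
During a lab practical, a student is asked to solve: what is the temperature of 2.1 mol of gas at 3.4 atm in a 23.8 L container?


PV = nRT  (R = 0.08206 L·atm/(mol·K))
T = PV/(nR) = 3.4×23.8/(2.1×0.08206)
= 80.92/0.172326
= 469.58 K

469.58 K


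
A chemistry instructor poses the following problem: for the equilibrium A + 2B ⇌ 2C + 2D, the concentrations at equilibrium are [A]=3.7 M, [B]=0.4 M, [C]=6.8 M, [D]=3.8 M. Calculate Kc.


Kc = [C]^2[D]^2/([A][B]^2)
= (6.8^2 × 3.8^2)/(3.7^1 × 0.4^2)
= 667.7056/0.592
= 1128

1128


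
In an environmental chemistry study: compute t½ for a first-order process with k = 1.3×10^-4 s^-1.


t½ = ln2/k = 0.693147/(1.3×10^-4 s^-1)
= 5332 s

5332 s


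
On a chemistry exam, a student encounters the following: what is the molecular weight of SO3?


M(SO3) = 1×32.07 + 3×16.0
= 32.07 + 48.0
= 80.07 g/mol

80.07 g/mol


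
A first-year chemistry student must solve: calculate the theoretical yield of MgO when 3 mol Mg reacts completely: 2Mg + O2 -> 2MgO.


Mole ratio MgO:Mg = 2:2
n(MgO) = 3 × 2/2 = 3.000 mol
mass = 3.000 × 40.31 = 120.93 g

120.93 g


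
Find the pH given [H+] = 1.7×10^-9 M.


pH = -log10([H+]) = -log10(1.7×10^-9)
= 9 - log10(1.7)
= 9 - 0.23
= 8.77

8.77


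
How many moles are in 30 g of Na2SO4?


M(Na2SO4) = 142.05 g/mol
n = mass/M = 30/142.05 = 0.2112 mol

0.2112 mol


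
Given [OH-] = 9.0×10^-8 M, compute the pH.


pOH = -log10([OH-]) = -log10(9.0×10^-8)
= 8 - log10(9.0) = 7.05
pH = 14 - pOH = 14 - 7.05 = 6.95

6.95


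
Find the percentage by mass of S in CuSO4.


M(CuSO4) = 1×63.55 + 1×32.07 + 4×16.0 = 159.62 g/mol
Mass of S = 1 × 32.07 = 32.07 g/mol
% S = 32.07/159.62 × 100 = 20.09%

20.09%


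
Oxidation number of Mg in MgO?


Group 2 metal: +2
Oxidation number: +2

+2


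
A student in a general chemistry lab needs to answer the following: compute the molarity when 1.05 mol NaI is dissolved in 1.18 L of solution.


M = n/V = 1.05/1.18 = 0.890 mol/L

0.890 M


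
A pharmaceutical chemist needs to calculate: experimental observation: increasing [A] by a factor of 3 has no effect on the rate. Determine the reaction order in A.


rate ∝ [A]^n
rate ∝ [A]^0
Order in A: 0

0


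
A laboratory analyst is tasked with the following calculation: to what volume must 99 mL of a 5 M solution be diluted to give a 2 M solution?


C1V1 = C2V2
5 × 99 = 2 × V2
V2 = 495/2 = 247.5 mL

247.5 mL


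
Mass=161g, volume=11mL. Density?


ρ = mass/volume
= 161/11
= 14.636 g/mL

14.636 g/mL


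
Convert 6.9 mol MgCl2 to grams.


M(MgCl2) = 95.21 g/mol
mass = n × M = 6.9 × 95.21 = 656.95 g

656.95 g


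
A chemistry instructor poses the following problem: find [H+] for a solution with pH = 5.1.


[H+] = 10^(-pH) = 10^(-5.1)
= 7.94×10^-6 M

7.94×10^-6 M


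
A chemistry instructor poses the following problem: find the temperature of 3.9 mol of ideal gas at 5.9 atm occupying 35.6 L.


PV = nRT  (R = 0.08206 L·atm/(mol·K))
T = PV/(nR) = 5.9×35.6/(3.9×0.08206)
= 210.04/0.320034
= 656.31 K

656.31 K


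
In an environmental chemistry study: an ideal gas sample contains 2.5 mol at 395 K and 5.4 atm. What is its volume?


PV = nRT  (R = 0.08206 L·atm/(mol·K))
V = nRT/P = 2.5×0.08206×395/5.4
= 15.006 L

15.006 L


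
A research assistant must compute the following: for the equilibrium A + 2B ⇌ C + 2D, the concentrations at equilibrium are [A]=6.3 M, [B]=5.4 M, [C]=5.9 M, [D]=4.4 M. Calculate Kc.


Kc = [C][D]^2/([A][B]^2)
= (5.9^1 × 4.4^2)/(6.3^1 × 5.4^2)
= 114.224/183.708
= 0.6218

0.6218


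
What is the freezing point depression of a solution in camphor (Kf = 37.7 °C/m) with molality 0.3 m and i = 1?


ΔTf = Kf × m × i
= 37.7 × 0.3 × 1
= 11.31 °C

11.31 °C


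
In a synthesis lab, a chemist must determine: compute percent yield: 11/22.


% yield = actual/theoretical × 100
= 11/22 × 100
= 50.0%

50.0%


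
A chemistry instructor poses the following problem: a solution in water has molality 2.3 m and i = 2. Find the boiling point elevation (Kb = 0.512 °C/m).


ΔTb = Kb × m × i
= 0.512 × 2.3 × 2
= 2.3552 °C

2.3552 °C


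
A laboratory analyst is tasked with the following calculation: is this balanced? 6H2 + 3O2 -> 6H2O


Equation: 6H2 + 3O2 -> 6H2O
Check atoms: H: 12=12, O: 6=6
Balanced

Yes, balanced


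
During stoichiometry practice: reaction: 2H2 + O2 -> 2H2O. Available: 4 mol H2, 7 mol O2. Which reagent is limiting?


Mole ratio available / coefficient:
  H2: 4/2 = 2.000
  O2: 7/1 = 7.000
Smaller ratio is limiting.

H2


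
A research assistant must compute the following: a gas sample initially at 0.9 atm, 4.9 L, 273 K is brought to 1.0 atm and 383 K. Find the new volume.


P1V1/T1 = P2V2/T2
V2 = P1V1T2/(T1P2)
= 0.9×4.9×383/(273×1.0)
= 6.187 L

6.187 L


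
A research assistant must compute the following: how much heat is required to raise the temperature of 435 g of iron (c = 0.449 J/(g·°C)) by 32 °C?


q = mcΔT = 435 × 0.449 × 32
= 6250.08 J

6250.08 J


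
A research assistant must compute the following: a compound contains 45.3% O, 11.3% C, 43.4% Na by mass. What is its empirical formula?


Assume 100 g sample. Moles of each element:
  O: 45.3/16.0 = 2.831 mol
  C: 11.3/12.01 = 0.941 mol
  Na: 43.4/22.99 = 1.888 mol
Divide by smallest (0.941):
  O: 2.831/0.941 = 3.01
  C: 0.941/0.941 = 1.0
  Na: 1.888/0.941 = 2.01
Empirical formula: Na2CO3

Na2CO3


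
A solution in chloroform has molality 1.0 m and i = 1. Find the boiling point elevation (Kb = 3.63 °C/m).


ΔTb = Kb × m × i
= 3.63 × 1.0 × 1
= 3.63 °C

3.63 °C


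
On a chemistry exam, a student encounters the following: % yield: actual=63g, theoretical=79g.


% yield = actual/theoretical × 100
= 63/79 × 100
= 79.75%

79.75%


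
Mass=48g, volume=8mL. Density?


ρ = mass/volume
= 48/8
= 6.0 g/mL

6.0 g/mL


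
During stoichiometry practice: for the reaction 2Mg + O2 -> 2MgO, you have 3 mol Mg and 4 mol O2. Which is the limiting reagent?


Mole ratio available / coefficient:
  Mg: 3/2 = 1.500
  O2: 4/1 = 4.000
Smaller ratio is limiting.

Mg


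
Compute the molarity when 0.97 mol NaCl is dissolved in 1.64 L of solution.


M = n/V = 0.97/1.64 = 0.591 mol/L

0.591 M


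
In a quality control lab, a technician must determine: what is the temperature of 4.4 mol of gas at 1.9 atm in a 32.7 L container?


PV = nRT  (R = 0.08206 L·atm/(mol·K))
T = PV/(nR) = 1.9×32.7/(4.4×0.08206)
= 62.13/0.361064
= 172.07 K

172.07 K


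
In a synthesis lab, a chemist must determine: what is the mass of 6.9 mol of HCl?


M(HCl) = 36.46 g/mol
mass = n × M = 6.9 × 36.46 = 251.57 g

251.57 g


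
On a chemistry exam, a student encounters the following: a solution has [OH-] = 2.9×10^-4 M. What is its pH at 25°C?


pOH = -log10([OH-]) = -log10(2.9×10^-4)
= 4 - log10(2.9) = 3.54
pH = 14 - pOH = 14 - 3.54 = 10.46

10.46


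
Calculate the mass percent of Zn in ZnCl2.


M(ZnCl2) = 1×65.38 + 2×35.45 = 136.28 g/mol
Mass of Zn = 1 × 65.38 = 65.38 g/mol
% Zn = 65.38/136.28 × 100 = 47.97%

47.97%


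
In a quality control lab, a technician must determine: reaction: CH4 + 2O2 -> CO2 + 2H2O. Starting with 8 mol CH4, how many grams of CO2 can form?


Mole ratio CO2:CH4 = 1:1
n(CO2) = 8 × 1/1 = 8.000 mol
mass = 8.000 × 44.01 = 352.08 g

352.08 g


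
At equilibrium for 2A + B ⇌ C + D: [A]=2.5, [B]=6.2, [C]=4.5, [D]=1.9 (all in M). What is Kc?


Kc = [C][D]/([A]^2[B])
= (4.5^1 × 1.9^1)/(2.5^2 × 6.2^1)
= 8.55/38.75
= 0.2206

0.2206


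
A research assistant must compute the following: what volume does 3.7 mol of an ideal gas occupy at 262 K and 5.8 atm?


PV = nRT  (R = 0.08206 L·atm/(mol·K))
V = nRT/P = 3.7×0.08206×262/5.8
= 13.715 L

13.715 L


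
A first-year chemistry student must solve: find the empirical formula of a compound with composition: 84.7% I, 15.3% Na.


Assume 100 g sample. Moles of each element:
  I: 84.7/126.9 = 0.667 mol
  Na: 15.3/22.99 = 0.666 mol
Divide by smallest (0.666):
  I: 0.667/0.666 = 1.0
  Na: 0.666/0.666 = 1.0
Empirical formula: NaI

NaI


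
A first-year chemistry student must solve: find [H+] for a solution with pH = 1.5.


[H+] = 10^(-pH) = 10^(-1.5)
= 3.16×10^-2 M

3.16×10^-2 M


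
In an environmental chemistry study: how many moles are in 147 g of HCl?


M(HCl) = 36.46 g/mol
n = mass/M = 147/36.46 = 4.0318 mol

4.0318 mol


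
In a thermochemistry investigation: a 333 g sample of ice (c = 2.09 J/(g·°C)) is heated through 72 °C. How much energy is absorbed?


q = mcΔT = 333 × 2.09 × 72
= 50109.84 J

50109.84 J


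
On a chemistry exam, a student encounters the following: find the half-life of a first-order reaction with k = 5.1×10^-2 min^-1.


t½ = ln2/k = 0.693147/(5.1×10^-2 min^-1)
= 13.59 min

13.59 min


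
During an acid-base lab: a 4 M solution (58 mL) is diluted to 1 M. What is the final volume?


C1V1 = C2V2
4 × 58 = 1 × V2
V2 = 232/1 = 232.0 mL

232.0 mL


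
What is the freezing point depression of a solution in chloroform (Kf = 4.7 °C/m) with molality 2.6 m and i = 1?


ΔTf = Kf × m × i
= 4.7 × 2.6 × 1
= 12.22 °C

12.22 °C


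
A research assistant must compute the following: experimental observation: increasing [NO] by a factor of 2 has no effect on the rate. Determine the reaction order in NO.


rate ∝ [NO]^n
rate ∝ [NO]^0
Order in NO: 0

0


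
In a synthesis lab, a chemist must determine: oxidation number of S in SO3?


x + 3(-2) = 0, so x = +6
Oxidation number: +6

+6


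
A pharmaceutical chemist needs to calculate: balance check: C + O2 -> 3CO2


Equation: C + O2 -> 3CO2
Check atoms: C: 1≠3, O: 2≠6
Not balanced

No, not balanced


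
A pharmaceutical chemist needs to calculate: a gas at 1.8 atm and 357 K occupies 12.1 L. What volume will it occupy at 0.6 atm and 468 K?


P1V1/T1 = P2V2/T2
V2 = P1V1T2/(T1P2)
= 1.8×12.1×468/(357×0.6)
= 47.587 L

47.587 L


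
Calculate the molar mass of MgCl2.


M(MgCl2) = 1×24.31 + 2×35.45
= 24.31 + 70.9
= 95.21 g/mol

95.21 g/mol


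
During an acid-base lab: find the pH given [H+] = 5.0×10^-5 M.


pH = -log10([H+]) = -log10(5.0×10^-5)
= 5 - log10(5.0)
= 5 - 0.7
= 4.3

4.3


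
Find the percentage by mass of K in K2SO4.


M(K2SO4) = 2×39.1 + 1×32.07 + 4×16.0 = 174.27 g/mol
Mass of K = 2 × 39.1 = 78.20 g/mol
% K = 78.20/174.27 × 100 = 44.87%

44.87%


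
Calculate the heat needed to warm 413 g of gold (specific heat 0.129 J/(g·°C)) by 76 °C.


q = mcΔT = 413 × 0.129 × 76
= 4049.05 J

4049.05 J


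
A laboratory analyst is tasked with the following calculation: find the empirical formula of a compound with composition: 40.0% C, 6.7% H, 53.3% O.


Assume 100 g sample. Moles of each element:
  C: 40.0/12.01 = 3.331 mol
  H: 6.7/1.008 = 6.647 mol
  O: 53.3/16.0 = 3.331 mol
Divide by smallest (3.331):
  C: 3.331/3.331 = 1.0
  H: 6.647/3.331 = 2.0
  O: 3.331/3.331 = 1.0
Empirical formula: CH2O

CH2O


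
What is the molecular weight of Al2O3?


M(Al2O3) = 2×26.98 + 3×16.0
= 53.96 + 48.0
= 101.96 g/mol

101.96 g/mol


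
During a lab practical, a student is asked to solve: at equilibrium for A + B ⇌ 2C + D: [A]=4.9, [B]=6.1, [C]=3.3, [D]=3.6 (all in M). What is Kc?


Kc = [C]^2[D]/([A][B])
= (3.3^2 × 3.6^1)/(4.9^1 × 6.1^1)
= 39.204/29.89
= 1.312

1.312


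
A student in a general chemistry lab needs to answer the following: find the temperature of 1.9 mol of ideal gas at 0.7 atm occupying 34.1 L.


PV = nRT  (R = 0.08206 L·atm/(mol·K))
T = PV/(nR) = 0.7×34.1/(1.9×0.08206)
= 23.87/0.155914
= 153.10 K

153.10 K


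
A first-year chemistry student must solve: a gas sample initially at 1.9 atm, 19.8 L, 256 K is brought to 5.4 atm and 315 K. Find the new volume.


P1V1/T1 = P2V2/T2
V2 = P1V1T2/(T1P2)
= 1.9×19.8×315/(256×5.4)
= 8.572 L

8.572 L


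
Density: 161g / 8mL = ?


ρ = mass/volume
= 161/8
= 20.125 g/mL

20.125 g/mL


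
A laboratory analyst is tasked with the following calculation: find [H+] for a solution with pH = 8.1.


[H+] = 10^(-pH) = 10^(-8.1)
= 7.94×10^-9 M

7.94×10^-9 M


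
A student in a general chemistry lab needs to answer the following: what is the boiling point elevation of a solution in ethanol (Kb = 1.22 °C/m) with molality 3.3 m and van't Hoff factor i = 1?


ΔTb = Kb × m × i
= 1.22 × 3.3 × 1
= 4.026 °C

4.026 °C


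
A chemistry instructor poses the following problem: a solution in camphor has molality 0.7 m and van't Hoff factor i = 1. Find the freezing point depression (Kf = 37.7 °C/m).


ΔTf = Kf × m × i
= 37.7 × 0.7 × 1
= 26.39 °C

26.39 °C


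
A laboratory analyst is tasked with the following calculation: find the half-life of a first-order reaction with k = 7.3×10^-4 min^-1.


t½ = ln2/k = 0.693147/(7.3×10^-4 min^-1)
= 949.5 min

949.5 min


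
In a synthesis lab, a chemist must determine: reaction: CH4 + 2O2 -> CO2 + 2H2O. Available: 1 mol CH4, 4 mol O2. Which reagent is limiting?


Mole ratio available / coefficient:
  CH4: 1/1 = 1.000
  O2: 4/2 = 2.000
Smaller ratio is limiting.

CH4


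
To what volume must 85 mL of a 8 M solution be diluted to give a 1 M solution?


C1V1 = C2V2
8 × 85 = 1 × V2
V2 = 680/1 = 680.0 mL

680.0 mL


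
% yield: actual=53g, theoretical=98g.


% yield = actual/theoretical × 100
= 53/98 × 100
= 54.08%

54.08%


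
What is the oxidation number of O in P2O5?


O is usually -2
Oxidation number: -2

-2


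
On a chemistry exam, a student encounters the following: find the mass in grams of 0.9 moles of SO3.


M(SO3) = 80.07 g/mol
mass = n × M = 0.9 × 80.07 = 72.06 g

72.06 g


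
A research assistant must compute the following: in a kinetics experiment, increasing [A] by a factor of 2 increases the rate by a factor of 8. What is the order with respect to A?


rate ∝ [A]^n
2^n = 8 → n = 3
Order in A: 3

3


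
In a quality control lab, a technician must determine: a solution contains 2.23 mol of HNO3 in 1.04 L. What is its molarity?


M = n/V = 2.23/1.04 = 2.144 mol/L

2.144 M


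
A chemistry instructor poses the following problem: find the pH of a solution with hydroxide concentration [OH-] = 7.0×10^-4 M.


pOH = -log10([OH-]) = -log10(7.0×10^-4)
= 4 - log10(7.0) = 3.15
pH = 14 - pOH = 14 - 3.15 = 10.85

10.85


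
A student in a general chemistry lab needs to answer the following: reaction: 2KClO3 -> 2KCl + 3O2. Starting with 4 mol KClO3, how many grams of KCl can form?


Mole ratio KCl:KClO3 = 2:2
n(KCl) = 4 × 2/2 = 4.000 mol
mass = 4.000 × 74.55 = 298.2 g

298.2 g


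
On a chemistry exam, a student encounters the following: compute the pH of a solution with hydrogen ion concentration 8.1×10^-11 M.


pH = -log10([H+]) = -log10(8.1×10^-11)
= 11 - log10(8.1)
= 11 - 0.91
= 10.09

10.09


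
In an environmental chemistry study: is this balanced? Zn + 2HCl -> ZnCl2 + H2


Equation: Zn + 2HCl -> ZnCl2 + H2
Check atoms: Cl: 2=2, H: 2=2, Zn: 1=1
Balanced

Yes, balanced


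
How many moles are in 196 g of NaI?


M(NaI) = 149.89 g/mol
n = mass/M = 196/149.89 = 1.3076 mol

1.3076 mol


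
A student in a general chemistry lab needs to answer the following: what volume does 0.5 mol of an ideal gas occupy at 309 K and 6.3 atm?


PV = nRT  (R = 0.08206 L·atm/(mol·K))
V = nRT/P = 0.5×0.08206×309/6.3
= 2.012 L

2.012 L


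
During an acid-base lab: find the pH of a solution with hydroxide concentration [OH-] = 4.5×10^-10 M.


pOH = -log10([OH-]) = -log10(4.5×10^-10)
= 10 - log10(4.5) = 9.35
pH = 14 - pOH = 14 - 9.35 = 4.65

4.65


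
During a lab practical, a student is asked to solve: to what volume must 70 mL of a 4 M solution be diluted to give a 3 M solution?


C1V1 = C2V2
4 × 70 = 3 × V2
V2 = 280/3 = 93.33 mL

93.33 mL


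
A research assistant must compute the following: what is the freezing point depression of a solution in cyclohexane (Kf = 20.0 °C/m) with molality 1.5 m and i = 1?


ΔTf = Kf × m × i
= 20.0 × 1.5 × 1
= 30.0 °C

30.0 °C


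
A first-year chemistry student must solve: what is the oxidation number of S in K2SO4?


2(+1) + x + 4(-2) = 0, so x = +6
Oxidation number: +6

+6


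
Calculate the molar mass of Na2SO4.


M(Na2SO4) = 2×22.99 + 1×32.07 + 4×16.0
= 45.98 + 32.07 + 64.0
= 142.05 g/mol

142.05 g/mol


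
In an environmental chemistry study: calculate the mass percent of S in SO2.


M(SO2) = 1×32.07 + 2×16.0 = 64.07 g/mol
Mass of S = 1 × 32.07 = 32.07 g/mol
% S = 32.07/64.07 × 100 = 50.05%

50.05%


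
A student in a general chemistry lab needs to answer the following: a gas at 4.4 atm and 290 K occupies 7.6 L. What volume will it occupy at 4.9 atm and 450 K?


P1V1/T1 = P2V2/T2
V2 = P1V1T2/(T1P2)
= 4.4×7.6×450/(290×4.9)
= 10.59 L

10.59 L


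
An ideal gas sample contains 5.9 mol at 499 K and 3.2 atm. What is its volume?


PV = nRT  (R = 0.08206 L·atm/(mol·K))
V = nRT/P = 5.9×0.08206×499/3.2
= 75.498 L

75.498 L


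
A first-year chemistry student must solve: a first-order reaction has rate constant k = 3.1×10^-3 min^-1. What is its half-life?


t½ = ln2/k = 0.693147/(3.1×10^-3 min^-1)
= 223.6 min

223.6 min


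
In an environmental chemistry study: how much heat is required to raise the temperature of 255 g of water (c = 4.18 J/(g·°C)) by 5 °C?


q = mcΔT = 255 × 4.18 × 5
= 5329.50 J

5329.50 J


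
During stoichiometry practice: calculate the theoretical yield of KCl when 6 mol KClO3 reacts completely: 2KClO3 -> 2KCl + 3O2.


Mole ratio KCl:KClO3 = 2:2
n(KCl) = 6 × 2/2 = 6.000 mol
mass = 6.000 × 74.55 = 447.3 g

447.3 g


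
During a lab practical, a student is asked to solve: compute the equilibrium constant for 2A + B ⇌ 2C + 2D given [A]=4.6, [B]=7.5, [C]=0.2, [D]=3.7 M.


Kc = [C]^2[D]^2/([A]^2[B])
= (0.2^2 × 3.7^2)/(4.6^2 × 7.5^1)
= 0.5476/158.7
= 0.003451

0.003451


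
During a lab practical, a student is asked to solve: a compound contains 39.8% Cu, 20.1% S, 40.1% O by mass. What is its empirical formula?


Assume 100 g sample. Moles of each element:
  Cu: 39.8/63.55 = 0.626 mol
  S: 20.1/32.07 = 0.627 mol
  O: 40.1/16.0 = 2.506 mol
Divide by smallest (0.626):
  Cu: 0.626/0.626 = 1.0
  S: 0.627/0.626 = 1.0
  O: 2.506/0.626 = 4.0
Empirical formula: CuSO4

CuSO4


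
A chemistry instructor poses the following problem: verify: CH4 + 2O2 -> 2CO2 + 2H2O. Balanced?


Equation: CH4 + 2O2 -> 2CO2 + 2H2O
Check atoms: C: 1≠2, H: 4=4, O: 4≠6
Not balanced

No, not balanced


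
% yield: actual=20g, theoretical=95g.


% yield = actual/theoretical × 100
= 20/95 × 100
= 21.05%

21.05%


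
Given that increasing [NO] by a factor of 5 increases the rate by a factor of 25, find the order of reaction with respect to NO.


rate ∝ [NO]^n
5^n = 25 → n = 2
Order in NO: 2

2


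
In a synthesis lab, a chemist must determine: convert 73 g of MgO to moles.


M(MgO) = 40.31 g/mol
n = mass/M = 73/40.31 = 1.811 mol

1.811 mol


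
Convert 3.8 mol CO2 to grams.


M(CO2) = 44.01 g/mol
mass = n × M = 3.8 × 44.01 = 167.24 g

167.24 g


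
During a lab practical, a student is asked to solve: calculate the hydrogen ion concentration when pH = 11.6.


[H+] = 10^(-pH) = 10^(-11.6)
= 2.51×10^-12 M

2.51×10^-12 M


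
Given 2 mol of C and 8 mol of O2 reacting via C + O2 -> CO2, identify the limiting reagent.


Mole ratio available / coefficient:
  C: 2/1 = 2.000
  O2: 8/1 = 8.000
Smaller ratio is limiting.

C


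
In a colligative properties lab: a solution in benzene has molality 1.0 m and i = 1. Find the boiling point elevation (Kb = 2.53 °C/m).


ΔTb = Kb × m × i
= 2.53 × 1.0 × 1
= 2.53 °C

2.53 °C


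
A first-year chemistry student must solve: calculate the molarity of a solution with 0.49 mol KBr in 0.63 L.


M = n/V = 0.49/0.63 = 0.778 mol/L

0.778 M


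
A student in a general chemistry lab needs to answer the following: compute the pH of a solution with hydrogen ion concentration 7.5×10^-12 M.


pH = -log10([H+]) = -log10(7.5×10^-12)
= 12 - log10(7.5)
= 12 - 0.88
= 11.12

11.12


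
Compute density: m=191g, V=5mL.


ρ = mass/volume
= 191/5
= 38.2 g/mL

38.2 g/mL


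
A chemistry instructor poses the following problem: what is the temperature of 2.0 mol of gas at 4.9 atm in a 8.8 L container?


PV = nRT  (R = 0.08206 L·atm/(mol·K))
T = PV/(nR) = 4.9×8.8/(2.0×0.08206)
= 43.12/0.164120
= 262.73 K

262.73 K


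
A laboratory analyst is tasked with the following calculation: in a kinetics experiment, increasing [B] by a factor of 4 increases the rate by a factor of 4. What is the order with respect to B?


rate ∝ [B]^n
4^n = 4 → n = 1
Order in B: 1

1


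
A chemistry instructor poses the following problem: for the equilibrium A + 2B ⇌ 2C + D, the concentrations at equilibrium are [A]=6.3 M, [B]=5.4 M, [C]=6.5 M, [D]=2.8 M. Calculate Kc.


Kc = [C]^2[D]/([A][B]^2)
= (6.5^2 × 2.8^1)/(6.3^1 × 5.4^2)
= 118.3/183.708
= 0.6440

0.6440


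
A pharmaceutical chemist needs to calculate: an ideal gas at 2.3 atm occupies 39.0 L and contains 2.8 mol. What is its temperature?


PV = nRT  (R = 0.08206 L·atm/(mol·K))
T = PV/(nR) = 2.3×39.0/(2.8×0.08206)
= 89.70/0.229768
= 390.39 K

390.39 K


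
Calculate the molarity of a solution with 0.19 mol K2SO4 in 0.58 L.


M = n/V = 0.19/0.58 = 0.328 mol/L

0.328 M


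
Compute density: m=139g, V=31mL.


ρ = mass/volume
= 139/31
= 4.484 g/mL

4.484 g/mL


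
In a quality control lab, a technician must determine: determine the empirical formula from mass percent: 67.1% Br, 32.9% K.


Assume 100 g sample. Moles of each element:
  Br: 67.1/79.9 = 0.84 mol
  K: 32.9/39.1 = 0.841 mol
Divide by smallest (0.84):
  Br: 0.84/0.84 = 1.0
  K: 0.841/0.84 = 1.0
Empirical formula: KBr

KBr


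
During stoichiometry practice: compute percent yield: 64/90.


% yield = actual/theoretical × 100
= 64/90 × 100
= 71.11%

71.11%


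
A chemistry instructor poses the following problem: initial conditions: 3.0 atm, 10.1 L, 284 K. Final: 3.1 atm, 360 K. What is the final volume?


P1V1/T1 = P2V2/T2
V2 = P1V1T2/(T1P2)
= 3.0×10.1×360/(284×3.1)
= 12.39 L

12.39 L


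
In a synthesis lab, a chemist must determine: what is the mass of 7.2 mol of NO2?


M(NO2) = 46.01 g/mol
mass = n × M = 7.2 × 46.01 = 331.27 g

331.27 g


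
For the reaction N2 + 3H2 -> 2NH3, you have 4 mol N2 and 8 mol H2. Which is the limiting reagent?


Mole ratio available / coefficient:
  N2: 4/1 = 4.000
  H2: 8/3 = 2.667
Smaller ratio is limiting.

H2


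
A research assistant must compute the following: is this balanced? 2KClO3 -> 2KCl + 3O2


Equation: 2KClO3 -> 2KCl + 3O2
Check atoms: Cl: 2=2, K: 2=2, O: 6=6
Balanced

Yes, balanced


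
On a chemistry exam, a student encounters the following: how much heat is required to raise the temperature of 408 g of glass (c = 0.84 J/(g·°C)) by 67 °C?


q = mcΔT = 408 × 0.84 × 67
= 22962.24 J

22962.24 J


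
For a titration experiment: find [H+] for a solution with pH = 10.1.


[H+] = 10^(-pH) = 10^(-10.1)
= 7.94×10^-11 M

7.94×10^-11 M


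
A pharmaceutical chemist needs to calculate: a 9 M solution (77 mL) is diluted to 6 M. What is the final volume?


C1V1 = C2V2
9 × 77 = 6 × V2
V2 = 693/6 = 115.5 mL

115.5 mL


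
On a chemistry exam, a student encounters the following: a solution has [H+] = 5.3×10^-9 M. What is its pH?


pH = -log10([H+]) = -log10(5.3×10^-9)
= 9 - log10(5.3)
= 9 - 0.72
= 8.28

8.28


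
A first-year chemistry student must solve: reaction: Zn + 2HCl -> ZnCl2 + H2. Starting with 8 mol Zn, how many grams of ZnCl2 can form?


Mole ratio ZnCl2:Zn = 1:1
n(ZnCl2) = 8 × 1/1 = 8.000 mol
mass = 8.000 × 136.28 = 1090.24 g

1090.24 g


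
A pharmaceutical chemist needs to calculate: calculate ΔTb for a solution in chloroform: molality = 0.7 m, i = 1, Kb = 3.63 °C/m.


ΔTb = Kb × m × i
= 3.63 × 0.7 × 1
= 2.541 °C

2.541 °C


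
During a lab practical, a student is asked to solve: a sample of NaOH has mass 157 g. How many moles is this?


M(NaOH) = 40.0 g/mol
n = mass/M = 157/40.0 = 3.925 mol

3.925 mol


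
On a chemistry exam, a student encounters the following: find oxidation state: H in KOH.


H is +1 with nonmetals
Oxidation number: +1

+1


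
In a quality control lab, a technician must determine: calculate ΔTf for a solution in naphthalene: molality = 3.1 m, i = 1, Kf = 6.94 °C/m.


ΔTf = Kf × m × i
= 6.94 × 3.1 × 1
= 21.514 °C

21.514 °C


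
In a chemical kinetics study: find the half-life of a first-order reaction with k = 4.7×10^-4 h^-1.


t½ = ln2/k = 0.693147/(4.7×10^-4 h^-1)
= 1475 h

1475 h
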